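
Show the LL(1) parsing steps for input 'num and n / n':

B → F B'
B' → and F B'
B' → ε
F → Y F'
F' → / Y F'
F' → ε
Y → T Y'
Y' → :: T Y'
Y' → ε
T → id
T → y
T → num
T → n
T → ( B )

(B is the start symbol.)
Stack is shown with the top on the left.

Stack           Input            Action
---------------------------------------
B $             num and n / n $  output B → F B'
F B' $          num and n / n $  output F → Y F'
Y F' B' $       num and n / n $  output Y → T Y'
T Y' F' B' $    num and n / n $  output T → num
num Y' F' B' $  num and n / n $  match 'num'
Y' F' B' $      and n / n $      output Y' → ε
F' B' $         and n / n $      output F' → ε
B' $            and n / n $      output B' → and F B'
and F B' $      and n / n $      match 'and'
F B' $          n / n $          output F → Y F'
Y F' B' $       n / n $          output Y → T Y'
T Y' F' B' $    n / n $          output T → n
n Y' F' B' $    n / n $          match 'n'
Y' F' B' $      / n $            output Y' → ε
F' B' $         / n $            output F' → / Y F'
/ Y F' B' $     / n $            match '/'
Y F' B' $       n $              output Y → T Y'
T Y' F' B' $    n $              output T → n
n Y' F' B' $    n $              match 'n'
Y' F' B' $      $                output Y' → ε
F' B' $         $                output F' → ε
B' $            $                output B' → ε
$               $                accept

The string is accepted.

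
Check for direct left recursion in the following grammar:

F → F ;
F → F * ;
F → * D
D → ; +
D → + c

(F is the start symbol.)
Yes, F is left-recursive

F → F ;: LEFT RECURSIVE (starts with F)
F → F * ;: LEFT RECURSIVE (starts with F)
F → * D: starts with '*'
D → ; +: starts with ';'
D → + c: starts with '+'

The grammar has direct left recursion on: F.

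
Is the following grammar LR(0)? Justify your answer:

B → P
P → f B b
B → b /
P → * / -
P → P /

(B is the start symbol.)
A grammar is LR(0) if no state in the canonical LR(0) collection has:
  - both a shift item (dot before a terminal) and a complete item (shift-reduce conflict), or
  - two or more complete items (reduce-reduce conflict; the accept item [B' → B .] counts as a complete item here).

Augment with B' → B and build the canonical LR(0) collection (I0 = CLOSURE({[B' → . B]}), then GOTO on every symbol after a dot until no new states appear). It has 12 states:
  I0: { [B → . P], [B → . b /], [B' → . B], [P → . * / -], [P → . P /], [P → . f B b] }  — shift
  I1: { [P → * . / -] }  — shift
  I2: { [B' → B .] }  — accept
  I3: { [B → P .], [P → P . /] }  — shift, reduce
  I4: { [B → b . /] }  — shift
  I5: { [B → . P], [B → . b /], [P → . * / -], [P → . P /], [P → . f B b], [P → f . B b] }  — shift
  I6: { [P → f B . b] }  — shift
  I7: { [P → f B b .] }  — reduce
  I8: { [B → b / .] }  — reduce
  I9: { [P → P / .] }  — reduce
  I10: { [P → * / . -] }  — shift
  I11: { [P → * / - .] }  — reduce

Conflict in state I3:
  Shift-reduce conflict between [B → P .] and [P → P . /]
So the grammar is NOT LR(0).

Answer: No. Shift-reduce conflict between [B → P .] and [P → P . /]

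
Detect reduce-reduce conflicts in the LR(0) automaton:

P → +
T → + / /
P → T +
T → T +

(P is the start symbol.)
Augment with P' → P and build the canonical LR(0) collection (I0 = CLOSURE({[P' → . P]}), then GOTO on every symbol after a dot until no new states appear). It has 7 states:
  I0: { [P → . +], [P → . T +], [P' → . P], [T → . + / /], [T → . T +] }  — shift
  I1: { [P → + .], [T → + . / /] }  — shift, reduce
  I2: { [P' → P .] }  — accept
  I3: { [P → T . +], [T → T . +] }  — shift
  I4: { [P → T + .], [T → T + .] }  — 2 reduces
  I5: { [T → + / . /] }  — shift
  I6: { [T → + / / .] }  — reduce

I4 contains complete items [P → T + .], [T → T + .] — reduce-reduce conflict.

Answer: Yes — I4: [P → T + .] vs [T → T + .]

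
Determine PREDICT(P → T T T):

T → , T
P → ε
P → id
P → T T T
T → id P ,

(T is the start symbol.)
PREDICT(P → T T T) = (FIRST(RHS) \ {ε}) ∪ (FOLLOW(P) if ε ∈ FIRST(RHS), i.e. RHS ⇒* ε)
FIRST(T) = { ',', 'id' }
FIRST(T T T) = { ',', 'id' }
ε ∉ FIRST(T T T), so FOLLOW(P) is not added.
PREDICT(P → T T T) = { ',', 'id' }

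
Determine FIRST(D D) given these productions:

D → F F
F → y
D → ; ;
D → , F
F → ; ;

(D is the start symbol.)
{ ',', ';', 'y' }

FIRST sets of the non-terminals involved (from the grammar, by fixed-point iteration):
  FIRST(D) = { ',', ';', 'y' }

To compute FIRST(D D), process the symbols left to right:
Symbol D is a non-terminal. Add FIRST(D) \ {ε} = { ',', ';', 'y' }
D is not nullable (ε ∉ FIRST(D)), so stop here.
FIRST(D D) = { ',', ';', 'y' }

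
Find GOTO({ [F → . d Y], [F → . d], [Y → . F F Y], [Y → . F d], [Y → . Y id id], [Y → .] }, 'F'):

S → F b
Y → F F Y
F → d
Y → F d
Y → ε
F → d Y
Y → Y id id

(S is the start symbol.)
GOTO(I, 'F') = CLOSURE({ [A → αX.β] : [A → α.Xβ] ∈ I, X = 'F' })

Items with dot before 'F', with the dot advanced:
  [Y → . F F Y] → [Y → F . F Y]
  [Y → . F d] → [Y → F . d]
Closure of the advanced items:
  [Y → F . F Y] has the dot before F: add [F → . d], [F → . d Y]

GOTO = { [F → . d Y], [F → . d], [Y → F . F Y], [Y → F . d] }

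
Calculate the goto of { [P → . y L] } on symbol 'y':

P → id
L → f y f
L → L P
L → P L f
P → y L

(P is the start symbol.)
GOTO(I, 'y') = CLOSURE({ [A → αX.β] : [A → α.Xβ] ∈ I, X = 'y' })

Items with dot before 'y', with the dot advanced:
  [P → . y L] → [P → y . L]
Closure of the advanced items:
  [P → y . L] has the dot before L: add [L → . f y f], [L → . L P], [L → . P L f]
  [L → . P L f] has the dot before P: add [P → . id], [P → . y L]

GOTO = { [L → . L P], [L → . P L f], [L → . f y f], [P → . id], [P → . y L], [P → y . L] }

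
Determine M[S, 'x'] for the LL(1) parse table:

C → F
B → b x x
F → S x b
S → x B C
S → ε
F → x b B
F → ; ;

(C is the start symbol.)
To find M[S, 'x'], we find productions for S where 'x' is in the predict set (PREDICT(N → α) = (FIRST(α) \ {ε}) ∪ (FOLLOW(N) if α ⇒* ε)).

Relevant sets:
  FOLLOW(S) = { 'x' }

S → x B C: PREDICT = { 'x' }
  'x' is in predict set, so this production goes in M[S, 'x']
S → ε: PREDICT = { 'x' }
  'x' is in predict set, so this production goes in M[S, 'x']

M[S, 'x'] = S → x B C, S → ε  (a multiply-defined cell — the grammar is not LL(1))

Answer: S → x B C, S → ε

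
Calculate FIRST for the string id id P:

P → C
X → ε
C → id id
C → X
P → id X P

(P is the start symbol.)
To compute FIRST(id id P), process the symbols left to right:
Symbol id is a terminal. Add 'id' and stop.
FIRST(id id P) = { 'id' }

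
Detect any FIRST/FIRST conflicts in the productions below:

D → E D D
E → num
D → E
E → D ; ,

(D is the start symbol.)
A FIRST/FIRST conflict occurs when two productions N → α and N → β for the same non-terminal have FIRST(α) ∩ FIRST(β) ≠ ∅ (with ε ∈ FIRST of a nullable right-hand side, so two nullable alternatives also conflict).

FIRST sets of the non-terminals at (or reachable through a nullable prefix from) the front of some alternative:
  FIRST(E) = { 'num' }
  FIRST(D) = { 'num' }

Productions for D:
  D → E D D: FIRST = { 'num' }
  D → E: FIRST = { 'num' }
Productions for E:
  E → num: FIRST = { 'num' }
  E → D ; ,: FIRST = { 'num' }

Conflict for D: D → E D D and D → E
  Overlap: { 'num' }
Conflict for E: E → num and E → D ; ,
  Overlap: { 'num' }

Answer: Yes. D → E D D / D → E on { 'num' }; E → num / E → D ';' ',' on { 'num' }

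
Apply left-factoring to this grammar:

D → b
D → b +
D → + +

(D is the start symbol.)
Left-factoring transforms A → αβ₁ | αβ₂ into A → αA' and A' → β₁ | β₂
(α is the longest common prefix among the alternatives). Repeat until
no nonterminal has two alternatives with a common prefix.

Round 1: D has alternatives sharing prefix 'b'. Introduce D': D → b D'
  Add: D' → ε
  Add: D' → +

No remaining common prefixes — done.

Resulting grammar:
D → b D'
D' → ε
D' → +
D → + +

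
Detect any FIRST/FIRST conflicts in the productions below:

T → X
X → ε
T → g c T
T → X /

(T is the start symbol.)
A FIRST/FIRST conflict occurs when two productions N → α and N → β for the same non-terminal have FIRST(α) ∩ FIRST(β) ≠ ∅ (with ε ∈ FIRST of a nullable right-hand side, so two nullable alternatives also conflict).

FIRST sets of the non-terminals at (or reachable through a nullable prefix from) the front of some alternative:
  FIRST(X) = { ε }

Productions for T:
  T → X: FIRST = { ε }
  T → g c T: FIRST = { 'g' }
  T → X /: FIRST = { '/' }
X has only one production, so no FIRST/FIRST conflict is possible there.

All alternatives of each non-terminal have pairwise disjoint FIRST sets.

Answer: No FIRST/FIRST conflicts.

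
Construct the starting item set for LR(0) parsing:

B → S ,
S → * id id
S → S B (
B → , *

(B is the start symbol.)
{ [B → . , *], [B → . S ,], [B' → . B], [S → . * id id], [S → . S B (] }

First, augment the grammar with B' → B
I₀ = CLOSURE({ [B' → . B] }):
  [B' → . B] has the dot before B: add [B → . S ,], [B → . , *]
  [B → . S ,] has the dot before S: add [S → . * id id], [S → . S B (]
No further items can be added.

I₀ = { [B → . , *], [B → . S ,], [B' → . B], [S → . * id id], [S → . S B (] }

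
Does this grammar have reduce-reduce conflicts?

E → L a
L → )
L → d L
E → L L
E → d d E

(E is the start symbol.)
No reduce-reduce conflicts

A reduce-reduce conflict occurs when an LR(0) state has two complete items [A → α .] and [B → β .] — both call for a reduction, and with no lookahead the parser cannot choose between them.

Augment with E' → E and build the canonical LR(0) collection (I0 = CLOSURE({[E' → . E]}), then GOTO on every symbol after a dot until no new states appear). It has 12 states:
  I0: { [E → . L L], [E → . L a], [E → . d d E], [E' → . E], [L → . )], [L → . d L] }  — shift
  I1: { [L → ) .] }  — reduce
  I2: { [E' → E .] }  — accept
  I3: { [E → L . L], [E → L . a], [L → . )], [L → . d L] }  — shift
  I4: { [E → d . d E], [L → . )], [L → . d L], [L → d . L] }  — shift
  I5: { [L → d L .] }  — reduce
  I6: { [E → . L L], [E → . L a], [E → . d d E], [E → d d . E], [L → . )], [L → . d L], [L → d . L] }  — shift
  I7: { [E → d d E .] }  — reduce
  I8: { [E → L . L], [E → L . a], [L → . )], [L → . d L], [L → d L .] }  — shift, reduce
  I9: { [E → L L .] }  — reduce
  I10: { [E → L a .] }  — reduce
  I11: { [L → . )], [L → . d L], [L → d . L] }  — shift

No state contains more than one complete item.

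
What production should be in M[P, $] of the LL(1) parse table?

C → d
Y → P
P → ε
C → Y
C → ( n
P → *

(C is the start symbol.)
To find M[P, $], we find productions for P where $ is in the predict set (PREDICT(N → α) = (FIRST(α) \ {ε}) ∪ (FOLLOW(N) if α ⇒* ε)).

Relevant sets:
  FOLLOW(P) = { $ }

P → ε: PREDICT = { $ }
  $ is in predict set, so this production goes in M[P, $]
P → *: PREDICT = { '*' }

M[P, $] = P → ε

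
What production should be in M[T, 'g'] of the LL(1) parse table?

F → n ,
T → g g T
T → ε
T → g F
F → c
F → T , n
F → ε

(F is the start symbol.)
T → g g T, T → g F

To find M[T, 'g'], we find productions for T where 'g' is in the predict set (PREDICT(N → α) = (FIRST(α) \ {ε}) ∪ (FOLLOW(N) if α ⇒* ε)).

Relevant sets:
  FOLLOW(T) = { ',' }

T → g g T: PREDICT = { 'g' }
  'g' is in predict set, so this production goes in M[T, 'g']
T → ε: PREDICT = { ',' }
T → g F: PREDICT = { 'g' }
  'g' is in predict set, so this production goes in M[T, 'g']

M[T, 'g'] = T → g g T, T → g F  (a multiply-defined cell — the grammar is not LL(1))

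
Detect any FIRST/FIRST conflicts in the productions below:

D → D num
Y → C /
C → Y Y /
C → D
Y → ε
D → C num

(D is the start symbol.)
A FIRST/FIRST conflict occurs when two productions N → α and N → β for the same non-terminal have FIRST(α) ∩ FIRST(β) ≠ ∅ (with ε ∈ FIRST of a nullable right-hand side, so two nullable alternatives also conflict).

FIRST sets of the non-terminals at (or reachable through a nullable prefix from) the front of some alternative:
  FIRST(D) = { '/' }
  FIRST(C) = { '/' }
  FIRST(Y) = { '/', ε }

Productions for D:
  D → D num: FIRST = { '/' }
  D → C num: FIRST = { '/' }
Productions for Y:
  Y → C /: FIRST = { '/' }
  Y → ε: FIRST = { ε }
Productions for C:
  C → Y Y /: FIRST = { '/' }
  C → D: FIRST = { '/' }

Conflict for D: D → D num and D → C num
  Overlap: { '/' }
Conflict for C: C → Y Y / and C → D
  Overlap: { '/' }

Answer: Yes. D → D num / D → C num on { '/' }; C → Y Y '/' / C → D on { '/' }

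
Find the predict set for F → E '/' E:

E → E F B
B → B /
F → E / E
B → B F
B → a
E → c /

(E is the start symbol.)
{ 'c' }

PREDICT(F → E '/' E) = (FIRST(RHS) \ {ε}) ∪ (FOLLOW(F) if ε ∈ FIRST(RHS), i.e. RHS ⇒* ε)
FIRST(E) = { 'c' }
FIRST(E '/' E) = { 'c' }
ε ∉ FIRST(E '/' E), so FOLLOW(F) is not added.
PREDICT(F → E '/' E) = { 'c' }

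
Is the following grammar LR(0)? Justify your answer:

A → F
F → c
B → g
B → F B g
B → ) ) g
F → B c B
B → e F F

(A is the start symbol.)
Augment with A' → A and build the canonical LR(0) collection (I0 = CLOSURE({[A' → . A]}), then GOTO on every symbol after a dot until no new states appear). It has 17 states:
  I0: { [A → . F], [A' → . A], [B → . ) ) g], [B → . F B g], [B → . e F F], [B → . g], [F → . B c B], [F → . c] }  — shift
  I1: { [B → ) . ) g] }  — shift
  I2: { [A' → A .] }  — accept
  I3: { [F → B . c B] }  — shift
  I4: { [A → F .], [B → . ) ) g], [B → . F B g], [B → . e F F], [B → . g], [B → F . B g], [F → . B c B], [F → . c] }  — shift, reduce
  I5: { [F → c .] }  — reduce
  I6: { [B → . ) ) g], [B → . F B g], [B → . e F F], [B → . g], [B → e . F F], [F → . B c B], [F → . c] }  — shift
  I7: { [B → g .] }  — reduce
  I8: { [B → . ) ) g], [B → . F B g], [B → . e F F], [B → . g], [B → F . B g], [B → e F . F], [F → . B c B], [F → . c] }  — shift
  I9: { [B → F B . g], [F → B . c B] }  — shift
  I10: { [B → . ) ) g], [B → . F B g], [B → . e F F], [B → . g], [B → F . B g], [B → e F F .], [F → . B c B], [F → . c] }  — shift, reduce
  I11: { [B → . ) ) g], [B → . F B g], [B → . e F F], [B → . g], [B → F . B g], [F → . B c B], [F → . c] }  — shift
  I12: { [B → . ) ) g], [B → . F B g], [B → . e F F], [B → . g], [F → . B c B], [F → . c], [F → B c . B] }  — shift
  I13: { [B → F B g .] }  — reduce
  I14: { [F → B . c B], [F → B c B .] }  — shift, reduce
  I15: { [B → ) ) . g] }  — shift
  I16: { [B → ) ) g .] }  — reduce

Conflict in state I4:
  Shift-reduce conflict between [A → F .] and [B → . ) ) g]
So the grammar is NOT LR(0).

Answer: No. Shift-reduce conflict between [A → F .] and [B → . ) ) g]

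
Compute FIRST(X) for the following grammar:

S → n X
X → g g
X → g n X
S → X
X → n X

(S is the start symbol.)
To compute FIRST(X), examine every production with X on the left-hand side, reading each right-hand side left to right until a non-nullable symbol is reached.

From X → g g:
  - g is a terminal: add 'g' and stop
From X → g n X:
  - g is a terminal: add 'g' and stop
From X → n X:
  - n is a terminal: add 'n' and stop

Collecting: FIRST(X) = { 'g', 'n' }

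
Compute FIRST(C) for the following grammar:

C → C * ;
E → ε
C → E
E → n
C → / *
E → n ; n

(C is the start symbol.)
{ '*', '/', 'n', ε }

To compute FIRST(C), examine every production with C on the left-hand side, reading each right-hand side left to right until a non-nullable symbol is reached.

FIRST sets of the other non-terminals involved (by the same procedure, iterated to a fixed point):
  FIRST(E) = { 'n', ε }

From C → C * ;:
  - C is the symbol being defined: contributes nothing new
    C is nullable, so continue to the next symbol
  - '*' is a terminal: add '*' and stop
From C → E:
  - E is a non-terminal: add FIRST(E) \ {ε} = { 'n' }
    E is nullable and nothing follows, so the whole right-hand side can vanish: ε ∈ FIRST(C)
From C → / *:
  - '/' is a terminal: add '/' and stop

Collecting: FIRST(C) = { '*', '/', 'n', ε }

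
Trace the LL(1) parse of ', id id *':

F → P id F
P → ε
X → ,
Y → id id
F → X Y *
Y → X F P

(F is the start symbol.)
LL(1) parsing maintains a stack (initially the start symbol over $) and the input. At each step: if the stack top is a terminal, match it against the current input token; if it is a non-terminal N, replace it with the RHS of M[N, lookahead] (the unique production whose predict set contains the lookahead).

Stack is shown with the top on the left.

Stack      Input        Action
------------------------------
F $        , id id * $  output F → X Y *
X Y * $    , id id * $  output X → ,
, Y * $    , id id * $  match ','
Y * $      id id * $    output Y → id id
id id * $  id id * $    match 'id'
id * $     id * $       match 'id'
* $        * $          match '*'
$          $            accept

The string is accepted.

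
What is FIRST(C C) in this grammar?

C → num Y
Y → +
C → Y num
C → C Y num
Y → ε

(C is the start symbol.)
{ '+', 'num' }

FIRST sets of the non-terminals involved (from the grammar, by fixed-point iteration):
  FIRST(C) = { '+', 'num' }

To compute FIRST(C C), process the symbols left to right:
Symbol C is a non-terminal. Add FIRST(C) \ {ε} = { '+', 'num' }
C is not nullable (ε ∉ FIRST(C)), so stop here.
FIRST(C C) = { '+', 'num' }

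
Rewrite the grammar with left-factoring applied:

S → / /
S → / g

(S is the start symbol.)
Left-factoring transforms A → αβ₁ | αβ₂ into A → αA' and A' → β₁ | β₂
(α is the longest common prefix among the alternatives). Repeat until
no nonterminal has two alternatives with a common prefix.

Round 1: S has alternatives sharing prefix '/'. Introduce S': S → / S'
  Add: S' → /
  Add: S' → g

No remaining common prefixes — done.

Resulting grammar:
S → / S'
S' → /
S' → g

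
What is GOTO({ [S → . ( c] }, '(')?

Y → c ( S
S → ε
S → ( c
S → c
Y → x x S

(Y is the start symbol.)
{ [S → ( . c] }

GOTO(I, '(') = CLOSURE({ [A → αX.β] : [A → α.Xβ] ∈ I, X = '(' })

Items with dot before '(', with the dot advanced:
  [S → . ( c] → [S → ( . c]
Closure adds nothing (no advanced item has the dot before a non-terminal).

GOTO = { [S → ( . c] }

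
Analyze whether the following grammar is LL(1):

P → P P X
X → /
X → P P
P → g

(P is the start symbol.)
Relevant sets:
  FIRST(P) = { 'g' }

For P:
  PREDICT(P → P P X) = { 'g' }
  PREDICT(P → g) = { 'g' }
For X:
  PREDICT(X → '/') = { '/' }
  PREDICT(X → P P) = { 'g' }

Conflict found: Predict set conflict for P: { 'g' }
The grammar is NOT LL(1).

Answer: No. Predict set conflict for P: { 'g' }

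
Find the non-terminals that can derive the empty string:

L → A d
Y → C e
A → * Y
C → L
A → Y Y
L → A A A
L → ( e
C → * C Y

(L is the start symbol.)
None

There are no ε-productions, so no non-terminal can derive ε.
No non-terminals are nullable.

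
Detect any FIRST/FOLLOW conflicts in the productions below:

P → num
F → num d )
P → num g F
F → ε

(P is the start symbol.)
Nullable non-terminals: F.

F: nullable alternative(s) F → ε; FOLLOW(F) = { $ }
  F → num d ): FIRST \ {ε} = { 'num' } — disjoint from FOLLOW(F)
  F → ε: FIRST \ {ε} = { } — this is the only nullable alternative, skip

P has no nullable alternative, so no FIRST/FOLLOW check is needed there.

No FIRST/FOLLOW conflicts found.

Answer: No FIRST/FOLLOW conflicts.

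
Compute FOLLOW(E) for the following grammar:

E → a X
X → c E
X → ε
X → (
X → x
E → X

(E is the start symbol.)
E is the start symbol, so $ ∈ FOLLOW(E).
In X → c E: E is at the end, add FOLLOW(X)

The FOLLOW sets referred to above (computed the same way, to a fixed point):
  FOLLOW(X) = { $ }

Taking the union: FOLLOW(E) = { $ }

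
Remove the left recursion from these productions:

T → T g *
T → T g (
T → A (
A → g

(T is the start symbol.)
T is directly left-recursive. The standard transformation for
  A → A α₁ | ... | A α_m | β₁ | ... | β_n
is
  A  → β₁ A' | ... | β_n A'
  A' → α₁ A' | ... | α_m A' | ε

T → A ( becomes T → A ( T'
T → T g * becomes T' → g * T'
T → T g ( becomes T' → g ( T'
Add T' → ε

Productions for other non-terminals are unchanged:
  A → g

Resulting grammar:
T → A ( T'
T' → g * T'
T' → g ( T'
T' → ε
A → g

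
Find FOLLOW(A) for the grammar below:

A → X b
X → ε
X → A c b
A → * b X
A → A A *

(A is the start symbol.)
To compute FOLLOW(A), find every occurrence of A on a right-hand side N → α A β: add FIRST(β) \ {ε}, and if β is empty or nullable also add FOLLOW(N). Iterate to a fixed point.

A is the start symbol, so $ ∈ FOLLOW(A).
In X → A c b: A is followed by c b, add FIRST(c b) \ {ε} = { 'c' }
In A → A A *: A is followed by A '*', add FIRST(A '*') \ {ε} = { '*', 'b' }
In A → A A *: A is followed by '*', add FIRST('*') \ {ε} = { '*' }

Taking the union: FOLLOW(A) = { $, '*', 'b', 'c' }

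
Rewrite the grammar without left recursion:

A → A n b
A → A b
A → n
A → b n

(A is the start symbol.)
A is directly left-recursive. The standard transformation for
  A → A α₁ | ... | A α_m | β₁ | ... | β_n
is
  A  → β₁ A' | ... | β_n A'
  A' → α₁ A' | ... | α_m A' | ε

A → n becomes A → n A'
A → b n becomes A → b n A'
A → A n b becomes A' → n b A'
A → A b becomes A' → b A'
Add A' → ε

Resulting grammar:
A → n A'
A → b n A'
A' → n b A'
A' → b A'
A' → ε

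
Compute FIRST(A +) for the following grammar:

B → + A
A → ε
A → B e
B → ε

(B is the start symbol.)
{ '+', 'e' }

FIRST sets of the non-terminals involved (from the grammar, by fixed-point iteration):
  FIRST(A) = { '+', 'e', ε }

To compute FIRST(A +), process the symbols left to right:
Symbol A is a non-terminal. Add FIRST(A) \ {ε} = { '+', 'e' }
A is nullable (ε ∈ FIRST(A)), continue to the next symbol.
Symbol + is a terminal. Add '+' and stop.
FIRST(A +) = { '+', 'e' }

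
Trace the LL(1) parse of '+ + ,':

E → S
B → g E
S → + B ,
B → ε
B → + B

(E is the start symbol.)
Stack is shown with the top on the left.

Stack    Input    Action
------------------------
E $      + + , $  output E → S
S $      + + , $  output S → + B ,
+ B , $  + + , $  match '+'
B , $    + , $    output B → + B
+ B , $  + , $    match '+'
B , $    , $      output B → ε
, $      , $      match ','
$        $        accept

The string is accepted.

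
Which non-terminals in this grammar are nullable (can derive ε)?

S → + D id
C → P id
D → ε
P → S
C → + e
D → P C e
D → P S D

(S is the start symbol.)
ε-productions: D → ε
So D is immediately nullable.
No further non-terminal can be added: every production for the remaining non-terminals contains a terminal or a non-nullable non-terminal.
Nullable = { 'D' }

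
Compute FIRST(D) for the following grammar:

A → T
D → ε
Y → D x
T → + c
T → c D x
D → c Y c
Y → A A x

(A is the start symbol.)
To compute FIRST(D), examine every production with D on the left-hand side, reading each right-hand side left to right until a non-nullable symbol is reached.

From D → ε:
  - ε-production, so ε ∈ FIRST(D)
From D → c Y c:
  - c is a terminal: add 'c' and stop

Collecting: FIRST(D) = { 'c', ε }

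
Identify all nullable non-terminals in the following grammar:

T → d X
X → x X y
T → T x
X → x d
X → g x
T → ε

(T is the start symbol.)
A non-terminal is nullable if it can derive ε (the empty string): either it has an ε-production, or it has a production whose right-hand side consists entirely of nullable non-terminals.

ε-productions: T → ε
So T is immediately nullable.
No further non-terminal can be added: every production for the remaining non-terminals contains a terminal or a non-nullable non-terminal.
Nullable = { 'T' }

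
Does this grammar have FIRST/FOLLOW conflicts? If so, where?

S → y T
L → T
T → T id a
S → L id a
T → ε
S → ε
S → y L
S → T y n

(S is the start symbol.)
Nullable non-terminals: L, S, T.
FIRST sets used below: FIRST(L) = { 'id', ε }, FIRST(T) = { 'id', ε }
L has a nullable alternative but only one production, so nothing to check.

S: nullable alternative(s) S → ε; FOLLOW(S) = { $ }
  S → y T: FIRST \ {ε} = { 'y' } — disjoint from FOLLOW(S)
  S → L id a: FIRST \ {ε} = { 'id' } — disjoint from FOLLOW(S)
  S → ε: FIRST \ {ε} = { } — this is the only nullable alternative, skip
  S → y L: FIRST \ {ε} = { 'y' } — disjoint from FOLLOW(S)
  S → T y n: FIRST \ {ε} = { 'id', 'y' } — disjoint from FOLLOW(S)

T: nullable alternative(s) T → ε; FOLLOW(T) = { $, 'id', 'y' }
  T → T id a: FIRST \ {ε} = { 'id' } — overlaps FOLLOW(T) on { 'id' }: CONFLICT
  T → ε: FIRST \ {ε} = { } — this is the only nullable alternative, skip

So the grammar has 1 FIRST/FOLLOW conflict (marked CONFLICT above).

Answer: Yes. T → T id a with FOLLOW(T) on { 'id' }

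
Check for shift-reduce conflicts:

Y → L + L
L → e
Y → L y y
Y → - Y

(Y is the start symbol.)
Augment with Y' → Y and build the canonical LR(0) collection (I0 = CLOSURE({[Y' → . Y]}), then GOTO on every symbol after a dot until no new states appear). It has 10 states:
  I0: { [L → . e], [Y → . - Y], [Y → . L + L], [Y → . L y y], [Y' → . Y] }  — shift
  I1: { [L → . e], [Y → - . Y], [Y → . - Y], [Y → . L + L], [Y → . L y y] }  — shift
  I2: { [Y → L . + L], [Y → L . y y] }  — shift
  I3: { [Y' → Y .] }  — accept
  I4: { [L → e .] }  — reduce
  I5: { [L → . e], [Y → L + . L] }  — shift
  I6: { [Y → L y . y] }  — shift
  I7: { [Y → L y y .] }  — reduce
  I8: { [Y → L + L .] }  — reduce
  I9: { [Y → - Y .] }  — reduce

No state contains both a complete item and a shift item.

Answer: No shift-reduce conflicts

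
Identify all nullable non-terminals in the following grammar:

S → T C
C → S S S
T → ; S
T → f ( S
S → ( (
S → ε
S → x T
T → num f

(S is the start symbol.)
A non-terminal is nullable if it can derive ε (the empty string): either it has an ε-production, or it has a production whose right-hand side consists entirely of nullable non-terminals.

ε-productions: S → ε
So S is immediately nullable.
C → S S S: every symbol on the right is nullable, so C is nullable too.
No further non-terminal can be added: every production for the remaining non-terminals contains a terminal or a non-nullable non-terminal.
Nullable = { 'C', 'S' }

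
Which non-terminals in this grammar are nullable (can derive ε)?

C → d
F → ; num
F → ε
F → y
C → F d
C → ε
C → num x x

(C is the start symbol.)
{ 'C', 'F' }

ε-productions: F → ε, C → ε
So F, C are immediately nullable.
Every non-terminal is now nullable.
Nullable = { 'C', 'F' }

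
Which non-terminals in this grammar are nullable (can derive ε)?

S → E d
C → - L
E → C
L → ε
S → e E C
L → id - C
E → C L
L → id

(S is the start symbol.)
{ 'L' }

ε-productions: L → ε
So L is immediately nullable.
No further non-terminal can be added: every production for the remaining non-terminals contains a terminal or a non-nullable non-terminal.
Nullable = { 'L' }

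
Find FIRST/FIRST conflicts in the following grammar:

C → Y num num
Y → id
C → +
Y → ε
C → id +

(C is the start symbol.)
A FIRST/FIRST conflict occurs when two productions N → α and N → β for the same non-terminal have FIRST(α) ∩ FIRST(β) ≠ ∅ (with ε ∈ FIRST of a nullable right-hand side, so two nullable alternatives also conflict).

FIRST sets of the non-terminals at (or reachable through a nullable prefix from) the front of some alternative:
  FIRST(Y) = { 'id', ε }

Productions for C:
  C → Y num num: FIRST = { 'id', 'num' }
  C → +: FIRST = { '+' }
  C → id +: FIRST = { 'id' }
Productions for Y:
  Y → id: FIRST = { 'id' }
  Y → ε: FIRST = { ε }

Conflict for C: C → Y num num and C → id +
  Overlap: { 'id' }

Answer: Yes. C → Y num num / C → id '+' on { 'id' }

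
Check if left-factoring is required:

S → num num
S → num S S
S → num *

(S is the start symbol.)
Left-factoring is needed when two productions for the same non-terminal
share a common prefix on the right-hand side.

Productions for S:
  S → num num
  S → num S S
  S → num *

Found common prefix 'num' in productions for S

Answer: Yes, S has productions with common prefix 'num'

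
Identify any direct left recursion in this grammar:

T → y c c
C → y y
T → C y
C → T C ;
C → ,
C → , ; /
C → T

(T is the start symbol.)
No direct left recursion

Direct left recursion occurs when N → N α for some non-terminal N (the right-hand side begins with the left-hand side itself).

T → y c c: starts with y
C → y y: starts with y
T → C y: starts with C
C → T C ;: starts with T
C → ,: starts with ','
C → , ; /: starts with ','
C → T: starts with T

No direct left recursion found.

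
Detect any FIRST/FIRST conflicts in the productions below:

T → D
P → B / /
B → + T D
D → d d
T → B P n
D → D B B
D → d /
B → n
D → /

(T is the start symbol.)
A FIRST/FIRST conflict occurs when two productions N → α and N → β for the same non-terminal have FIRST(α) ∩ FIRST(β) ≠ ∅ (with ε ∈ FIRST of a nullable right-hand side, so two nullable alternatives also conflict).

FIRST sets of the non-terminals at (or reachable through a nullable prefix from) the front of some alternative:
  FIRST(D) = { '/', 'd' }
  FIRST(B) = { '+', 'n' }

Productions for T:
  T → D: FIRST = { '/', 'd' }
  T → B P n: FIRST = { '+', 'n' }
Productions for B:
  B → + T D: FIRST = { '+' }
  B → n: FIRST = { 'n' }
Productions for D:
  D → d d: FIRST = { 'd' }
  D → D B B: FIRST = { '/', 'd' }
  D → d /: FIRST = { 'd' }
  D → /: FIRST = { '/' }
P has only one production, so no FIRST/FIRST conflict is possible there.

Conflict for D: D → d d and D → D B B
  Overlap: { 'd' }
Conflict for D: D → d d and D → d /
  Overlap: { 'd' }
Conflict for D: D → D B B and D → d /
  Overlap: { 'd' }
Conflict for D: D → D B B and D → /
  Overlap: { '/' }

Answer: Yes. D → d d / D → D B B on { 'd' }; D → d d / D → d '/' on { 'd' }; D → D B B / D → d '/' on { 'd' }; D → D B B / D → '/' on { '/' }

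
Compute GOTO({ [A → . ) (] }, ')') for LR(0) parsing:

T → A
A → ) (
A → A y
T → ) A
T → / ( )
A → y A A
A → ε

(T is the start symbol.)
{ [A → ) . (] }

GOTO(I, ')') = CLOSURE({ [A → αX.β] : [A → α.Xβ] ∈ I, X = ')' })

Items with dot before ')', with the dot advanced:
  [A → . ) (] → [A → ) . (]
Closure adds nothing (no advanced item has the dot before a non-terminal).

GOTO = { [A → ) . (] }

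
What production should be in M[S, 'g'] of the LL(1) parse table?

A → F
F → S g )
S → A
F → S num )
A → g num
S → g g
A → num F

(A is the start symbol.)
To find M[S, 'g'], we find productions for S where 'g' is in the predict set (PREDICT(N → α) = (FIRST(α) \ {ε}) ∪ (FOLLOW(N) if α ⇒* ε)).

Relevant sets:
  FIRST(A) = { 'g', 'num' }

S → A: PREDICT = { 'g', 'num' }
  'g' is in predict set, so this production goes in M[S, 'g']
S → g g: PREDICT = { 'g' }
  'g' is in predict set, so this production goes in M[S, 'g']

M[S, 'g'] = S → A, S → g g  (a multiply-defined cell — the grammar is not LL(1))

Answer: S → A, S → g g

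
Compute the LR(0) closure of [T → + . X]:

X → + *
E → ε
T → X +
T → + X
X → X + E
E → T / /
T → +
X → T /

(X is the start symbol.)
To compute CLOSURE, for each item [A → α.Bβ] where B is a non-terminal, add [B → .γ] for all productions B → γ; repeat for the newly added items until nothing changes.

Start with: [T → + . X]
  [T → + . X] has the dot before X: add [X → . + *], [X → . X + E], [X → . T /]
  [X → . T /] has the dot before T: add [T → . X +], [T → . + X], [T → . +]
No further items can be added.

CLOSURE = { [T → + . X], [T → . + X], [T → . +], [T → . X +], [X → . + *], [X → . T /], [X → . X + E] }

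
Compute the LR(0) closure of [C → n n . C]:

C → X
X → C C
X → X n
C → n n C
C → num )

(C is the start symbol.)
To compute CLOSURE, for each item [A → α.Bβ] where B is a non-terminal, add [B → .γ] for all productions B → γ; repeat for the newly added items until nothing changes.

Start with: [C → n n . C]
  [C → n n . C] has the dot before C: add [C → . X], [C → . n n C], [C → . num )]
  [C → . X] has the dot before X: add [X → . C C], [X → . X n]
No further items can be added.

CLOSURE = { [C → . X], [C → . n n C], [C → . num )], [C → n n . C], [X → . C C], [X → . X n] }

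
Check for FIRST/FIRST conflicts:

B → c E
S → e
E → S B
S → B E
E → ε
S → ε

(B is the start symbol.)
FIRST sets of the non-terminals at (or reachable through a nullable prefix from) the front of some alternative:
  FIRST(B) = { 'c' }
  FIRST(S) = { 'c', 'e', ε }

Productions for S:
  S → e: FIRST = { 'e' }
  S → B E: FIRST = { 'c' }
  S → ε: FIRST = { ε }
Productions for E:
  E → S B: FIRST = { 'c', 'e' }
  E → ε: FIRST = { ε }
B has only one production, so no FIRST/FIRST conflict is possible there.

All alternatives of each non-terminal have pairwise disjoint FIRST sets.

Answer: No FIRST/FIRST conflicts.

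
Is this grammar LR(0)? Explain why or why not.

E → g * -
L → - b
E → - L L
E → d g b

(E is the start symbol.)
Yes, the grammar is LR(0)

A grammar is LR(0) if no state in the canonical LR(0) collection has:
  - both a shift item (dot before a terminal) and a complete item (shift-reduce conflict), or
  - two or more complete items (reduce-reduce conflict; the accept item [E' → E .] counts as a complete item here).

Augment with E' → E and build the canonical LR(0) collection (I0 = CLOSURE({[E' → . E]}), then GOTO on every symbol after a dot until no new states appear). It has 13 states:
  I0: { [E → . - L L], [E → . d g b], [E → . g * -], [E' → . E] }  — shift
  I1: { [E → - . L L], [L → . - b] }  — shift
  I2: { [E' → E .] }  — accept
  I3: { [E → d . g b] }  — shift
  I4: { [E → g . * -] }  — shift
  I5: { [E → g * . -] }  — shift
  I6: { [E → g * - .] }  — reduce
  I7: { [E → d g . b] }  — shift
  I8: { [E → d g b .] }  — reduce
  I9: { [L → - . b] }  — shift
  I10: { [E → - L . L], [L → . - b] }  — shift
  I11: { [E → - L L .] }  — reduce
  I12: { [L → - b .] }  — reduce

Every state is either a pure shift/goto state or contains exactly one complete item and nothing to shift — no conflicts. The grammar is LR(0).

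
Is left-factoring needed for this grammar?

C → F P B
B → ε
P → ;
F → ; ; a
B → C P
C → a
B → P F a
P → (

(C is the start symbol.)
Left-factoring is needed when two productions for the same non-terminal
share a common prefix on the right-hand side.

Productions for C:
  C → F P B
  C → a
Productions for B:
  B → ε
  B → C P
  B → P F a
Productions for P:
  P → ;
  P → (

No common prefixes found.

Answer: No, left-factoring is not needed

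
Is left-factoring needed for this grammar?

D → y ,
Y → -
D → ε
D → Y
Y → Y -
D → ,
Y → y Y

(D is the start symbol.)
No, left-factoring is not needed

Left-factoring is needed when two productions for the same non-terminal
share a common prefix on the right-hand side.

Productions for D:
  D → y ,
  D → ε
  D → Y
  D → ,
Productions for Y:
  Y → -
  Y → Y -
  Y → y Y

No common prefixes found.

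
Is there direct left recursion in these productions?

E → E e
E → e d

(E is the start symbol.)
Yes, E is left-recursive

Direct left recursion occurs when N → N α for some non-terminal N (the right-hand side begins with the left-hand side itself).

E → E e: LEFT RECURSIVE (starts with E)
E → e d: starts with e

The grammar has direct left recursion on: E.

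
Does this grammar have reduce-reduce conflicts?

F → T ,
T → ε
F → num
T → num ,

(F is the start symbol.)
Augment with F' → F and build the canonical LR(0) collection (I0 = CLOSURE({[F' → . F]}), then GOTO on every symbol after a dot until no new states appear). It has 6 states:
  I0: { [F → . T ,], [F → . num], [F' → . F], [T → . num ,], [T → .] }  — shift, reduce
  I1: { [F' → F .] }  — accept
  I2: { [F → T . ,] }  — shift
  I3: { [F → num .], [T → num . ,] }  — shift, reduce
  I4: { [T → num , .] }  — reduce
  I5: { [F → T , .] }  — reduce

No state contains more than one complete item.

Answer: No reduce-reduce conflicts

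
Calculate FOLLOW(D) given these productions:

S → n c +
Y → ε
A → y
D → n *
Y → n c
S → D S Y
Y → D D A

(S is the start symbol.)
In S → D S Y: D is followed by S Y, add FIRST(S Y) \ {ε} = { 'n' }
In Y → D D A: D is followed by D A, add FIRST(D A) \ {ε} = { 'n' }
In Y → D D A: D is followed by A, add FIRST(A) \ {ε} = { 'y' }

Taking the union: FOLLOW(D) = { 'n', 'y' }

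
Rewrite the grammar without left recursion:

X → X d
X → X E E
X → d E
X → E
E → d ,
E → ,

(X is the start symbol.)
X is directly left-recursive. The standard transformation for
  A → A α₁ | ... | A α_m | β₁ | ... | β_n
is
  A  → β₁ A' | ... | β_n A'
  A' → α₁ A' | ... | α_m A' | ε

X → d E becomes X → d E X'
X → E becomes X → E X'
X → X d becomes X' → d X'
X → X E E becomes X' → E E X'
Add X' → ε

Productions for other non-terminals are unchanged:
  E → d ,
  E → ,

Resulting grammar:
X → d E X'
X → E X'
X' → d X'
X' → E E X'
X' → ε
E → d ,
E → ,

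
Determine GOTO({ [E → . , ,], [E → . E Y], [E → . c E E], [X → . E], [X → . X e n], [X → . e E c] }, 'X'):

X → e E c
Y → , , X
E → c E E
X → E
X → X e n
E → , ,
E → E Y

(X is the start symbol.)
{ [X → X . e n] }

GOTO(I, 'X') = CLOSURE({ [A → αX.β] : [A → α.Xβ] ∈ I, X = 'X' })

Items with dot before 'X', with the dot advanced:
  [X → . X e n] → [X → X . e n]
Closure adds nothing (no advanced item has the dot before a non-terminal).

GOTO = { [X → X . e n] }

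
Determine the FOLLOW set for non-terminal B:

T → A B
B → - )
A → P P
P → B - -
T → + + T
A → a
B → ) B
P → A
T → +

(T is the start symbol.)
{ $, '-' }

In T → A B: B is at the end, add FOLLOW(T)
In P → B - -: B is followed by '-' '-', add FIRST('-' '-') \ {ε} = { '-' }
In B → ) B: B is at the end; this adds FOLLOW(B) to itself — nothing new

The FOLLOW sets referred to above (computed the same way, to a fixed point):
  FOLLOW(T) = { $ }

Taking the union: FOLLOW(B) = { $, '-' }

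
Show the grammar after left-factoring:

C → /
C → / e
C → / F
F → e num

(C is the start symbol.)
C → / C'
C' → ε
C' → e
C' → F
F → e num

Left-factoring transforms A → αβ₁ | αβ₂ into A → αA' and A' → β₁ | β₂
(α is the longest common prefix among the alternatives). Repeat until
no nonterminal has two alternatives with a common prefix.

Round 1: C has alternatives sharing prefix '/'. Introduce C': C → / C'
  Add: C' → ε
  Add: C' → e
  Add: C' → F

No remaining common prefixes — done.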